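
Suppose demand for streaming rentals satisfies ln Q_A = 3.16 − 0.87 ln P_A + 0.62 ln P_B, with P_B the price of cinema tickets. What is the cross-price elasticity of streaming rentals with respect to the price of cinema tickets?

0.62

In a log-linear (constant-elasticity) demand function, the coefficient on ln P_B is the cross-price elasticity.
ε = 0.62. Positive, so streaming rentals and cinema tickets are substitutes.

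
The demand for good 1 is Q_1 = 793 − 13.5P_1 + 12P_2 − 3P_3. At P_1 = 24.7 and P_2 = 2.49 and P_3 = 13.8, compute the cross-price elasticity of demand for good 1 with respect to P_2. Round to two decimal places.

0.07

At P_1 = 24.7 and P_2 = 2.49 and P_3 = 13.8: Q_1 = 448.03.
∂Q_1/∂P_2 = 12.
ε = (∂Q_1/∂P_2)(P_2/Q_1) = 12 × (2.49/448.03) ≈ 0.07.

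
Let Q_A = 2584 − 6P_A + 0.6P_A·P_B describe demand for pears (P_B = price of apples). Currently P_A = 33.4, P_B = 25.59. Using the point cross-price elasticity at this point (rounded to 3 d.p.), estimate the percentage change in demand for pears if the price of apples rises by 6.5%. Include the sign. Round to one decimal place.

1.2%

At P_A = 33.4, P_B = 25.59: Q_A = 2896.424.
∂Q_A/∂P_B = 0.6P_A = 20.0400.
ε = (∂Q_A/∂P_B)(P_B/Q_A) = 20.0400 × 25.59/2896.424 ≈ 0.177.
%ΔQ_A ≈ ε × %ΔP_B = 0.177 × (6.5%) = 1.2%.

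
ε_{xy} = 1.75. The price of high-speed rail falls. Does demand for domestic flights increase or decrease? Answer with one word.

decrease

ε > 0 and the price of high-speed rail falls, so the quantity of domestic flights moves in the same direction: it decreases.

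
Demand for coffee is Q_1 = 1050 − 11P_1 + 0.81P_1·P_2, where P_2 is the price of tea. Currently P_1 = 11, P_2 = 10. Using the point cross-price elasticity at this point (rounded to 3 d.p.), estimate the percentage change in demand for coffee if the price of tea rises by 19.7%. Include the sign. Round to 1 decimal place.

At P_1 = 11, P_2 = 10: Q_1 = 1018.1.
∂Q_1/∂P_2 = 0.81P_1 = 8.9100.
ε = (∂Q_1/∂P_2)(P_2/Q_1) = 8.9100 × 10/1018.1 ≈ 0.088.
%ΔQ_1 ≈ ε × %ΔP_2 = 0.088 × (19.7%) = 1.7%.

1.7%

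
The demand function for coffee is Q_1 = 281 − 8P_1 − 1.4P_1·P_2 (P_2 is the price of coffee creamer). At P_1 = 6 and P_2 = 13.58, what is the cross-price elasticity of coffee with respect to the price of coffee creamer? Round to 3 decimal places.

At P_1 = 6 and P_2 = 13.58: Q_1 = 118.928.
∂Q_1/∂P_2 = -1.4P_1 = -1.4(6) = -8.4000.
ε = (∂Q_1/∂P_2)(P_2/Q_1) = -8.4000 × (13.58/118.928) ≈ -0.959.
ε < 0: complements.

-0.959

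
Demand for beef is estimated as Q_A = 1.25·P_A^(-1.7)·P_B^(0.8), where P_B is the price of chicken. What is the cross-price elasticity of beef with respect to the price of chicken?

0.80

In a log-linear (constant-elasticity) demand function, the coefficient on the exponent of P_B is the cross-price elasticity.
ε = 0.80. Positive, so beef and chicken are substitutes.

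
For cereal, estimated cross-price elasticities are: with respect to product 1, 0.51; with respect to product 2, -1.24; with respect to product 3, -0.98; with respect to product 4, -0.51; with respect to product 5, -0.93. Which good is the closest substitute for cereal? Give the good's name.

Substitutes have ε > 0. Among the positive values, 0.51 (product 1) is largest.

product 1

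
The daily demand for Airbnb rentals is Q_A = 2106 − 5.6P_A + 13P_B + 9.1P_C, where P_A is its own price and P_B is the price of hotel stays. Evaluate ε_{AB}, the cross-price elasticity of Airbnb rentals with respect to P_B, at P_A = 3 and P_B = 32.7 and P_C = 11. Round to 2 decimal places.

At P_A = 3 and P_B = 32.7 and P_C = 11: Q_A = 2614.4.
∂Q_A/∂P_B = 13.
ε = (∂Q_A/∂P_B)(P_B/Q_A) = 13 × (32.7/2614.4) ≈ 0.16.
Since ε > 0, Airbnb rentals and hotel stays are substitutes.

0.16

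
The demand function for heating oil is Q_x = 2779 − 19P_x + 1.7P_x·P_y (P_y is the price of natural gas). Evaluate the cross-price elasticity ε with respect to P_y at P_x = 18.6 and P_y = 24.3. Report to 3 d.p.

0.241

At P_x = 18.6 and P_y = 24.3: Q_x = 3193.966.
∂Q_x/∂P_y = 1.7P_x = 1.7(18.6) = 31.6200.
ε = (∂Q_x/∂P_y)(P_y/Q_x) = 31.6200 × (24.3/3193.966) ≈ 0.241.
ε > 0: substitutes.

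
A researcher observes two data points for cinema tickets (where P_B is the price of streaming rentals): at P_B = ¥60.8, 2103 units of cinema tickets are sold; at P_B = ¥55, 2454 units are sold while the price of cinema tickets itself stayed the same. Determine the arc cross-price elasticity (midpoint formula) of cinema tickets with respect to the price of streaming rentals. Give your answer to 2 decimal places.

ΔQ_A = 2454 − 2103 = 351; ΔP_B = 55 − 60.8 = -5.8.
Midpoints: Q̄_A = 2278.5, P̄_B = 57.90.
ε = (ΔQ_A/Q̄_A)/(ΔP_B/P̄_B) = (351/2278.5)/(-5.8/57.90) ≈ -1.54.
ε < 0: cinema tickets and streaming rentals are complements.

-1.54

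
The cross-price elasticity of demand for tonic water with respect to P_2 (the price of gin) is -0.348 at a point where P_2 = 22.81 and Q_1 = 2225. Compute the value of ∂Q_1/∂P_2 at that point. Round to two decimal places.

ε = (∂Q_1/∂P_2)·(P_2/Q_1) ⇒ ∂Q_1/∂P_2 = ε·Q_1/P_2 = -0.348 × 2225/22.81 ≈ -33.95.

-33.95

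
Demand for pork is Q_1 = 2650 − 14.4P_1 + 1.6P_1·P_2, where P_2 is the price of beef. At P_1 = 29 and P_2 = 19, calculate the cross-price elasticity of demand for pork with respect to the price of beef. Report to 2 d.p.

At P_1 = 29 and P_2 = 19: Q_1 = 3114.
∂Q_1/∂P_2 = 1.6P_1 = 1.6(29) = 46.4000.
ε = (∂Q_1/∂P_2)(P_2/Q_1) = 46.4000 × (19/3114) ≈ 0.28.

0.28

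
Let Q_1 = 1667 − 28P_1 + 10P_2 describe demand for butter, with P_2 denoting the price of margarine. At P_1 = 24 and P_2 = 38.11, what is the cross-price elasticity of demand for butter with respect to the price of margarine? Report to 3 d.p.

At P_1 = 24 and P_2 = 38.11: Q_1 = 1376.1.
∂Q_1/∂P_2 = 10.
ε = (∂Q_1/∂P_2)(P_2/Q_1) = 10 × (38.11/1376.1) ≈ 0.277.
Since ε > 0, butter and margarine are substitutes.

0.277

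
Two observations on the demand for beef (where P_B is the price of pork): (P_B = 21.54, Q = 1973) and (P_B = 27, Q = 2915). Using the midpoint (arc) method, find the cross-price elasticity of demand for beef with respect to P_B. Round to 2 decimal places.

1.71

ΔQ_A = 2915 − 1973 = 942; ΔP_B = 27 − 21.54 = 5.46.
Midpoints: Q̄_A = 2444.0, P̄_B = 24.27.
ε = (ΔQ_A/Q̄_A)/(ΔP_B/P̄_B) = (942/2444.0)/(5.46/24.27) ≈ 1.71.
ε > 0: beef and pork are substitutes.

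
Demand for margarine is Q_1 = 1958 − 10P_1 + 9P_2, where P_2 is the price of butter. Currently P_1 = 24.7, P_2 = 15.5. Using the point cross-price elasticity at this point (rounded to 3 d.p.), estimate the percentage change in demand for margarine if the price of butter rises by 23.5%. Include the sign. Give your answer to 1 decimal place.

At P_1 = 24.7, P_2 = 15.5: Q_1 = 1850.5.
∂Q_1/∂P_2 = 9.
ε = (∂Q_1/∂P_2)(P_2/Q_1) = 9.0000 × 15.5/1850.5 ≈ 0.075.
%ΔQ_1 ≈ ε × %ΔP_2 = 0.075 × (23.5%) = 1.8%.

1.8%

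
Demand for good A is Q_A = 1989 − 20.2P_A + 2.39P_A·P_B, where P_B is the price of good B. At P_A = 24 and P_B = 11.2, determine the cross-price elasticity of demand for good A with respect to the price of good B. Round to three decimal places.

At P_A = 24 and P_B = 11.2: Q_A = 2146.632.
∂Q_A/∂P_B = 2.39P_A = 2.39(24) = 57.3600.
ε = (∂Q_A/∂P_B)(P_B/Q_A) = 57.3600 × (11.2/2146.632) ≈ 0.299.

0.299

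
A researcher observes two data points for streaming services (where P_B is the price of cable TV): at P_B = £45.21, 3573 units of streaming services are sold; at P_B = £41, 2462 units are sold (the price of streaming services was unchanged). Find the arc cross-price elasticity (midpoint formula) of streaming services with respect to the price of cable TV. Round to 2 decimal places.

ΔQ_A = 2462 − 3573 = -1111; ΔP_B = 41 − 45.21 = -4.21.
Midpoints: Q̄_A = 3017.5, P̄_B = 43.11.
ε = (ΔQ_A/Q̄_A)/(ΔP_B/P̄_B) = (-1111/3017.5)/(-4.21/43.11) ≈ 3.77.

3.77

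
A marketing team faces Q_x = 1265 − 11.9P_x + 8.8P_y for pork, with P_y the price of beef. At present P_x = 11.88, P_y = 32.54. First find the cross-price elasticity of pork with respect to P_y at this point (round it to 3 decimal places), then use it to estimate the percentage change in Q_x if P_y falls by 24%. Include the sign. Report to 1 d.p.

-4.9%

At P_x = 11.88, P_y = 32.54: Q_x = 1409.98.
∂Q_x/∂P_y = 8.8.
ε = (∂Q_x/∂P_y)(P_y/Q_x) = 8.8000 × 32.54/1409.98 ≈ 0.203.
%ΔQ_x ≈ ε × %ΔP_y = 0.203 × (-24%) = -4.9%.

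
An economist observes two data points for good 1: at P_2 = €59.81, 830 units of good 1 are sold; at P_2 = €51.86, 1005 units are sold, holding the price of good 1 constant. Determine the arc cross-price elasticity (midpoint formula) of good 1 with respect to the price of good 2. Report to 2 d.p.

-1.34

ΔQ_1 = 1005 − 830 = 175; ΔP_2 = 51.86 − 59.81 = -7.95.
Midpoints: Q̄_1 = 917.5, P̄_2 = 55.84.
ε = (ΔQ_1/Q̄_1)/(ΔP_2/P̄_2) = (175/917.5)/(-7.95/55.84) ≈ -1.34.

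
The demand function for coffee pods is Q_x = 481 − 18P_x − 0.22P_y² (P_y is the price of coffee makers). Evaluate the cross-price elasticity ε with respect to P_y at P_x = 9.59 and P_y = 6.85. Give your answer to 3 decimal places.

-0.069

At P_x = 9.59 and P_y = 6.85: Q_x = 298.057.
∂Q_x/∂P_y = -0.44P_y = -0.44(6.85) = -3.0140.
ε = (∂Q_x/∂P_y)(P_y/Q_x) = -3.0140 × (6.85/298.057) ≈ -0.069.
ε < 0: complements.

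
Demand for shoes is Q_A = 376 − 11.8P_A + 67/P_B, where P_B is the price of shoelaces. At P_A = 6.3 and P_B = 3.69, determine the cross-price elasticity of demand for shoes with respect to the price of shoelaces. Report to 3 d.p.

At P_A = 6.3 and P_B = 3.69: Q_A = 319.817.
∂Q_A/∂P_B = −67/P_B² = -4.9206.
ε = (∂Q_A/∂P_B)(P_B/Q_A) = -4.9206 × (3.69/319.817) ≈ -0.057.
ε < 0: complements.

-0.057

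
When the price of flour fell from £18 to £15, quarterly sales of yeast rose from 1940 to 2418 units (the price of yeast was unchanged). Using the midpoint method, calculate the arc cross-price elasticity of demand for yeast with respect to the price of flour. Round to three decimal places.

ΔQ_A = 2418 − 1940 = 478; ΔP_B = 15 − 18 = -3.
Midpoints: Q̄_A = 2179.0, P̄_B = 16.50.
ε = (ΔQ_A/Q̄_A)/(ΔP_B/P̄_B) = (478/2179.0)/(-3/16.50) ≈ -1.207.

-1.207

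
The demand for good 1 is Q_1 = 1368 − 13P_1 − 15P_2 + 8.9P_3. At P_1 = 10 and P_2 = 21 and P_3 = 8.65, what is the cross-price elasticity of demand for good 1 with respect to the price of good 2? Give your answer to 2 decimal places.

At P_1 = 10 and P_2 = 21 and P_3 = 8.65: Q_1 = 999.985.
∂Q_1/∂P_2 = -15.
ε = (∂Q_1/∂P_2)(P_2/Q_1) = -15 × (21/999.985) ≈ -0.32.
Since ε < 0, good 1 and good 2 are complements.

-0.32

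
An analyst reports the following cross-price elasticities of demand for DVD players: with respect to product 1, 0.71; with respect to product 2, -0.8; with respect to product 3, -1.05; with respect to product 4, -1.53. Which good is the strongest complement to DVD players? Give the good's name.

product 4

Complements have ε < 0. The most negative value is -1.53 (product 4).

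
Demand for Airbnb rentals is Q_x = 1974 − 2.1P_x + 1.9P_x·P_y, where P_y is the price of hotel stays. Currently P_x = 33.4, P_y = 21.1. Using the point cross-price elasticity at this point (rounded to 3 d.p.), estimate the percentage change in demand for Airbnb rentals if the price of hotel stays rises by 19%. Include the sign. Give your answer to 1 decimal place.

7.8%

At P_x = 33.4, P_y = 21.1: Q_x = 3242.866.
∂Q_x/∂P_y = 1.9P_x = 63.4600.
ε = (∂Q_x/∂P_y)(P_y/Q_x) = 63.4600 × 21.1/3242.866 ≈ 0.413.
%ΔQ_x ≈ ε × %ΔP_y = 0.413 × (19%) = 7.8%.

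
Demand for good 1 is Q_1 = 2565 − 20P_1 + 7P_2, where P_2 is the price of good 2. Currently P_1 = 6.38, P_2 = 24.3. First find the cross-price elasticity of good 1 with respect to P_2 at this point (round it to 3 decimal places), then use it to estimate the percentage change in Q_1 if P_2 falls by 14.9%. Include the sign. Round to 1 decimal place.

-1.0%

At P_1 = 6.38, P_2 = 24.3: Q_1 = 2607.5.
∂Q_1/∂P_2 = 7.
ε = (∂Q_1/∂P_2)(P_2/Q_1) = 7.0000 × 24.3/2607.5 ≈ 0.065.
%ΔQ_1 ≈ ε × %ΔP_2 = 0.065 × (-14.9%) = -1.0%.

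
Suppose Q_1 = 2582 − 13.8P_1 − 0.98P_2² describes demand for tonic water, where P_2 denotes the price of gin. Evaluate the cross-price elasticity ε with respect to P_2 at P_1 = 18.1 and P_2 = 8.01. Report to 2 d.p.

-0.06

At P_1 = 18.1 and P_2 = 8.01: Q_1 = 2269.343.
∂Q_1/∂P_2 = -1.96P_2 = -1.96(8.01) = -15.6996.
ε = (∂Q_1/∂P_2)(P_2/Q_1) = -15.6996 × (8.01/2269.343) ≈ -0.06.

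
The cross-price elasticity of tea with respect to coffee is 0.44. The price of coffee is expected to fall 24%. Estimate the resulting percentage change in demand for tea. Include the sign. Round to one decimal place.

%ΔQ ≈ ε × %ΔP of coffee = 0.44 × (-24%) = -10.6%.

-10.6%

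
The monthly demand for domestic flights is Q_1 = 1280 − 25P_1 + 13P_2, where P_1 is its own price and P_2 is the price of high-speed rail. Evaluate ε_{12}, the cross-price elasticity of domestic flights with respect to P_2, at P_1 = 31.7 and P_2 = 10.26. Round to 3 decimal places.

At P_1 = 31.7 and P_2 = 10.26: Q_1 = 620.88.
∂Q_1/∂P_2 = 13.
ε = (∂Q_1/∂P_2)(P_2/Q_1) = 13 × (10.26/620.88) ≈ 0.215.

0.215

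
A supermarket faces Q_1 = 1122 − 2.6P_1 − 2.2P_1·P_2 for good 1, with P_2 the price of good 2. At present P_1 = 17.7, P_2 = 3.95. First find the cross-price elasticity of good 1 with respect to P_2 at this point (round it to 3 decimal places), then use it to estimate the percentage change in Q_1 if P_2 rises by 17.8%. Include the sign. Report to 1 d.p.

-3.0%

At P_1 = 17.7, P_2 = 3.95: Q_1 = 922.167.
∂Q_1/∂P_2 = -2.2P_1 = -38.9400.
ε = (∂Q_1/∂P_2)(P_2/Q_1) = -38.9400 × 3.95/922.167 ≈ -0.167.
%ΔQ_1 ≈ ε × %ΔP_2 = -0.167 × (17.8%) = -3.0%.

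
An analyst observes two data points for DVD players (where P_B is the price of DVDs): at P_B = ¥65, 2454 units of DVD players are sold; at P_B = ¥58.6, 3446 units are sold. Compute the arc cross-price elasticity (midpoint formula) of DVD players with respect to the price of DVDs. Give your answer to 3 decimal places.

-3.247

ΔQ_A = 3446 − 2454 = 992; ΔP_B = 58.6 − 65 = -6.4.
Midpoints: Q̄_A = 2950.0, P̄_B = 61.80.
ε = (ΔQ_A/Q̄_A)/(ΔP_B/P̄_B) = (992/2950.0)/(-6.4/61.80) ≈ -3.247.
ε < 0: DVD players and DVDs are complements.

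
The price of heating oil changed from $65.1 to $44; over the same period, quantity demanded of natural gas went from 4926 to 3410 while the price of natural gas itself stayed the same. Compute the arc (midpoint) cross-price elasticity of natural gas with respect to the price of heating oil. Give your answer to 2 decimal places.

0.94

ΔQ_A = 3410 − 4926 = -1516; ΔP_B = 44 − 65.1 = -21.1.
Midpoints: Q̄_A = 4168.0, P̄_B = 54.55.
ε = (ΔQ_A/Q̄_A)/(ΔP_B/P̄_B) = (-1516/4168.0)/(-21.1/54.55) ≈ 0.94.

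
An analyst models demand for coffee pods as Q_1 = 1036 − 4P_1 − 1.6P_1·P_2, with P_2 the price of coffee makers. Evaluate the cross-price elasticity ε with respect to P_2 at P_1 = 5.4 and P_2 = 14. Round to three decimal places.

-0.135

At P_1 = 5.4 and P_2 = 14: Q_1 = 893.44.
∂Q_1/∂P_2 = -1.6P_1 = -1.6(5.4) = -8.6400.
ε = (∂Q_1/∂P_2)(P_2/Q_1) = -8.6400 × (14/893.44) ≈ -0.135.
ε < 0: complements.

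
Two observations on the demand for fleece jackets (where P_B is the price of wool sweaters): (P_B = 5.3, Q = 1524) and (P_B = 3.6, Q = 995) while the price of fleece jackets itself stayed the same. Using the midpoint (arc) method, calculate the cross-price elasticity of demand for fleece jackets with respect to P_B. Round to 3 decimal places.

1.099

ΔQ_A = 995 − 1524 = -529; ΔP_B = 3.6 − 5.3 = -1.7.
Midpoints: Q̄_A = 1259.5, P̄_B = 4.45.
ε = (ΔQ_A/Q̄_A)/(ΔP_B/P̄_B) = (-529/1259.5)/(-1.7/4.45) ≈ 1.099.
ε > 0: fleece jackets and wool sweaters are substitutes.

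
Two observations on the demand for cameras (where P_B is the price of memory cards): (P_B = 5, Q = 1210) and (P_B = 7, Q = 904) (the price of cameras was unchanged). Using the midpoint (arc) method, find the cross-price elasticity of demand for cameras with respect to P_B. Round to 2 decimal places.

-0.87

ΔQ_A = 904 − 1210 = -306; ΔP_B = 7 − 5 = 2.
Midpoints: Q̄_A = 1057.0, P̄_B = 6.00.
ε = (ΔQ_A/Q̄_A)/(ΔP_B/P̄_B) = (-306/1057.0)/(2/6.00) ≈ -0.87.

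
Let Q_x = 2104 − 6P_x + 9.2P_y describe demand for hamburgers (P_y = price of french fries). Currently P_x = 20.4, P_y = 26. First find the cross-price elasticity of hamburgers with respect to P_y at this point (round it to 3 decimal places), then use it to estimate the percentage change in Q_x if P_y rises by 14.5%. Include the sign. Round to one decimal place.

At P_x = 20.4, P_y = 26: Q_x = 2220.8.
∂Q_x/∂P_y = 9.2.
ε = (∂Q_x/∂P_y)(P_y/Q_x) = 9.2000 × 26/2220.8 ≈ 0.108.
%ΔQ_x ≈ ε × %ΔP_y = 0.108 × (14.5%) = 1.6%.

1.6%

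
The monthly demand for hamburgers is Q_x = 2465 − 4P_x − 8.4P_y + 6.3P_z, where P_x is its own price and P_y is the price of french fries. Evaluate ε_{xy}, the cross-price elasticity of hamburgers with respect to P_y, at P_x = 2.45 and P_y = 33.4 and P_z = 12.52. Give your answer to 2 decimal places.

-0.12

At P_x = 2.45 and P_y = 33.4 and P_z = 12.52: Q_x = 2253.516.
∂Q_x/∂P_y = -8.4.
ε = (∂Q_x/∂P_y)(P_y/Q_x) = -8.4 × (33.4/2253.516) ≈ -0.12.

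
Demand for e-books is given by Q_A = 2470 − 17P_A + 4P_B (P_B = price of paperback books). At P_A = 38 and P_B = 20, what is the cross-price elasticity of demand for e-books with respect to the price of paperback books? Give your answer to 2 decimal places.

0.04

At P_A = 38 and P_B = 20: Q_A = 1904.
∂Q_A/∂P_B = 4.
ε = (∂Q_A/∂P_B)(P_B/Q_A) = 4 × (20/1904) ≈ 0.04.
Since ε > 0, e-books and paperback books are substitutes.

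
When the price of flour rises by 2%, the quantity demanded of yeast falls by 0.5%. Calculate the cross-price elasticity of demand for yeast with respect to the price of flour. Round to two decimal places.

ε = (%ΔQ of yeast) / (%ΔP of flour) = (-0.5%) / (2%) ≈ -0.25.
Negative cross-price elasticity: complements.

-0.25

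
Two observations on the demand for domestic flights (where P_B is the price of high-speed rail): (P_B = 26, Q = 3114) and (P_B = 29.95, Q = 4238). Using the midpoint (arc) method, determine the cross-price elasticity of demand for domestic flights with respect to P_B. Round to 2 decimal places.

2.17

ΔQ_A = 4238 − 3114 = 1124; ΔP_B = 29.95 − 26 = 3.95.
Midpoints: Q̄_A = 3676.0, P̄_B = 27.98.
ε = (ΔQ_A/Q̄_A)/(ΔP_B/P̄_B) = (1124/3676.0)/(3.95/27.98) ≈ 2.17.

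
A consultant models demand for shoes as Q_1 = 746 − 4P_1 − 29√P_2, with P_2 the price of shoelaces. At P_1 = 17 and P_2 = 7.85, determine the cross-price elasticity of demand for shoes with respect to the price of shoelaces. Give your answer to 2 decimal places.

-0.07

At P_1 = 17 and P_2 = 7.85: Q_1 = 596.748.
∂Q_1/∂P_2 = -29/(2√P_2) = -29/(2√7.85) = -5.1753.
ε = (∂Q_1/∂P_2)(P_2/Q_1) = -5.1753 × (7.85/596.748) ≈ -0.07.
ε < 0: complements.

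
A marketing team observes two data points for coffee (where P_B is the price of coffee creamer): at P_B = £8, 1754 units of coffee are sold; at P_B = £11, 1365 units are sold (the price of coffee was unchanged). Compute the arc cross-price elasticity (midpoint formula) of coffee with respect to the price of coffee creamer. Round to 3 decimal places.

-0.790

ΔQ_A = 1365 − 1754 = -389; ΔP_B = 11 − 8 = 3.
Midpoints: Q̄_A = 1559.5, P̄_B = 9.50.
ε = (ΔQ_A/Q̄_A)/(ΔP_B/P̄_B) = (-389/1559.5)/(3/9.50) ≈ -0.790.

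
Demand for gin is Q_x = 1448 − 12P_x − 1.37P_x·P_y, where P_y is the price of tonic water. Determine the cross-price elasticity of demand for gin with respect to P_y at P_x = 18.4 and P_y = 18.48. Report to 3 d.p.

-0.612

At P_x = 18.4 and P_y = 18.48: Q_x = 761.356.
∂Q_x/∂P_y = -1.37P_x = -1.37(18.4) = -25.2080.
ε = (∂Q_x/∂P_y)(P_y/Q_x) = -25.2080 × (18.48/761.356) ≈ -0.612.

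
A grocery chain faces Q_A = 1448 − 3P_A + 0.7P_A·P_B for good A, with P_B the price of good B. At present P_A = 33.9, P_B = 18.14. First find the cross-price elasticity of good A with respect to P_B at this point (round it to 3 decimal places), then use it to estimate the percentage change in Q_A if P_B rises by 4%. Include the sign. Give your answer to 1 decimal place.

At P_A = 33.9, P_B = 18.14: Q_A = 1776.762.
∂Q_A/∂P_B = 0.7P_A = 23.7300.
ε = (∂Q_A/∂P_B)(P_B/Q_A) = 23.7300 × 18.14/1776.762 ≈ 0.242.
%ΔQ_A ≈ ε × %ΔP_B = 0.242 × (4%) = 1.0%.

1.0%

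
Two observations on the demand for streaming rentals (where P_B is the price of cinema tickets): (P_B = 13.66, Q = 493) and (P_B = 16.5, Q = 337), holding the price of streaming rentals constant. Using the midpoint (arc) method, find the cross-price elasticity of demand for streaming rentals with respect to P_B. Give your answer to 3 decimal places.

ΔQ_A = 337 − 493 = -156; ΔP_B = 16.5 − 13.66 = 2.84.
Midpoints: Q̄_A = 415.0, P̄_B = 15.08.
ε = (ΔQ_A/Q̄_A)/(ΔP_B/P̄_B) = (-156/415.0)/(2.84/15.08) ≈ -1.996.

-1.996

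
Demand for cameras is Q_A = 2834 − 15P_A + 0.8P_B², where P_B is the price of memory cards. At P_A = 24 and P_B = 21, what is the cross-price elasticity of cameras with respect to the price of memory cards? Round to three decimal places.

0.250

At P_A = 24 and P_B = 21: Q_A = 2826.8.
∂Q_A/∂P_B = 1.6P_B = 1.6(21) = 33.6000.
ε = (∂Q_A/∂P_B)(P_B/Q_A) = 33.6000 × (21/2826.8) ≈ 0.250.
ε > 0: substitutes.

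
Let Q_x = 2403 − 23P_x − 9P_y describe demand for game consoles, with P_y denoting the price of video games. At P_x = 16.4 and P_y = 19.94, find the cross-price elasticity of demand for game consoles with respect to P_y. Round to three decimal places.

-0.097

At P_x = 16.4 and P_y = 19.94: Q_x = 1846.34.
∂Q_x/∂P_y = -9.
ε = (∂Q_x/∂P_y)(P_y/Q_x) = -9 × (19.94/1846.34) ≈ -0.097.
Since ε < 0, game consoles and video games are complements.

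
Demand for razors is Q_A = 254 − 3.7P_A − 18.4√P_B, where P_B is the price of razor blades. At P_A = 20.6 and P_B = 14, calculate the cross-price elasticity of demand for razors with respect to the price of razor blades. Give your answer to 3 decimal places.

-0.316

At P_A = 20.6 and P_B = 14: Q_A = 108.934.
∂Q_A/∂P_B = -18.4/(2√P_B) = -18.4/(2√14) = -2.4588.
ε = (∂Q_A/∂P_B)(P_B/Q_A) = -2.4588 × (14/108.934) ≈ -0.316.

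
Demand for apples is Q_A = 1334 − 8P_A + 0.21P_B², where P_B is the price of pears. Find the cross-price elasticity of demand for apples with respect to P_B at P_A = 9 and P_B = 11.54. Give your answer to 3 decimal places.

0.043

At P_A = 9 and P_B = 11.54: Q_A = 1289.966.
∂Q_A/∂P_B = 0.42P_B = 0.42(11.54) = 4.8468.
ε = (∂Q_A/∂P_B)(P_B/Q_A) = 4.8468 × (11.54/1289.966) ≈ 0.043.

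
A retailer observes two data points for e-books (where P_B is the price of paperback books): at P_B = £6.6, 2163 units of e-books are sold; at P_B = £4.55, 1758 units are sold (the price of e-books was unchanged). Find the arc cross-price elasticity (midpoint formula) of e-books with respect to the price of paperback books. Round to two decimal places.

0.56

ΔQ_A = 1758 − 2163 = -405; ΔP_B = 4.55 − 6.6 = -2.05.
Midpoints: Q̄_A = 1960.5, P̄_B = 5.57.
ε = (ΔQ_A/Q̄_A)/(ΔP_B/P̄_B) = (-405/1960.5)/(-2.05/5.57) ≈ 0.56.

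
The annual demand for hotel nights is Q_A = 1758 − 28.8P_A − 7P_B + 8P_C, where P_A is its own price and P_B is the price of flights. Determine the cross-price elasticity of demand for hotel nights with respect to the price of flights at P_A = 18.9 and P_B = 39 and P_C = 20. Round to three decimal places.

At P_A = 18.9 and P_B = 39 and P_C = 20: Q_A = 1100.68.
∂Q_A/∂P_B = -7.
ε = (∂Q_A/∂P_B)(P_B/Q_A) = -7 × (39/1100.68) ≈ -0.248.
Since ε < 0, hotel nights and flights are complements.

-0.248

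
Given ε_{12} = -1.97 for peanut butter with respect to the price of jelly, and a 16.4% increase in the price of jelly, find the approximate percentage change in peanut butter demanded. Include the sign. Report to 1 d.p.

-32.3%

%ΔQ ≈ ε × %ΔP of jelly = -1.97 × (16.4%) = -32.3%.
Demand for peanut butter falls by about 32.3%.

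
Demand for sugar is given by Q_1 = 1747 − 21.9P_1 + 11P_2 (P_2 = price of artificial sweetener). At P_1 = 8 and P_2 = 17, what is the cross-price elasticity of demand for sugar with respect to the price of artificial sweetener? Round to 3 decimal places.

At P_1 = 8 and P_2 = 17: Q_1 = 1758.8.
∂Q_1/∂P_2 = 11.
ε = (∂Q_1/∂P_2)(P_2/Q_1) = 11 × (17/1758.8) ≈ 0.106.

0.106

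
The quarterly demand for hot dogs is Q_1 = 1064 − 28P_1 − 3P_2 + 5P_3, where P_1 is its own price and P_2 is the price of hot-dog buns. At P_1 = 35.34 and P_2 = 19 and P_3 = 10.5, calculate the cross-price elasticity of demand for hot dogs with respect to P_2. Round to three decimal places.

-0.815

At P_1 = 35.34 and P_2 = 19 and P_3 = 10.5: Q_1 = 69.98.
∂Q_1/∂P_2 = -3.
ε = (∂Q_1/∂P_2)(P_2/Q_1) = -3 × (19/69.98) ≈ -0.815.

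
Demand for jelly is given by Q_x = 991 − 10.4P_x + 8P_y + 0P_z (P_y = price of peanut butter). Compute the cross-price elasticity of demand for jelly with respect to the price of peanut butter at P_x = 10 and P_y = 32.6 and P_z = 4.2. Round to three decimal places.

0.227

At P_x = 10 and P_y = 32.6 and P_z = 4.2: Q_x = 1147.8.
∂Q_x/∂P_y = 8.
ε = (∂Q_x/∂P_y)(P_y/Q_x) = 8 × (32.6/1147.8) ≈ 0.227.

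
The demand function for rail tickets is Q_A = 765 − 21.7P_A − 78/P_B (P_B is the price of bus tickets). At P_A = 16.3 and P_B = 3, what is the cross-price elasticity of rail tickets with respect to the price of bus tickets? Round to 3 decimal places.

0.067

At P_A = 16.3 and P_B = 3: Q_A = 385.29.
∂Q_A/∂P_B = 78/P_B² = 8.6667.
ε = (∂Q_A/∂P_B)(P_B/Q_A) = 8.6667 × (3/385.29) ≈ 0.067.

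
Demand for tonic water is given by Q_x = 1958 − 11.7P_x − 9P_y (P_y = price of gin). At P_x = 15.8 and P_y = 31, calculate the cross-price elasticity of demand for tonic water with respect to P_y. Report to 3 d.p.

At P_x = 15.8 and P_y = 31: Q_x = 1494.14.
∂Q_x/∂P_y = -9.
ε = (∂Q_x/∂P_y)(P_y/Q_x) = -9 × (31/1494.14) ≈ -0.187.

-0.187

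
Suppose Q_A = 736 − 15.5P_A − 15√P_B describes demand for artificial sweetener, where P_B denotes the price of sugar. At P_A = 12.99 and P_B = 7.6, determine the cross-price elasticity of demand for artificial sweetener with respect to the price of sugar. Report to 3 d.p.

At P_A = 12.99 and P_B = 7.6: Q_A = 493.303.
∂Q_A/∂P_B = -15/(2√P_B) = -15/(2√7.6) = -2.7205.
ε = (∂Q_A/∂P_B)(P_B/Q_A) = -2.7205 × (7.6/493.303) ≈ -0.042.

-0.042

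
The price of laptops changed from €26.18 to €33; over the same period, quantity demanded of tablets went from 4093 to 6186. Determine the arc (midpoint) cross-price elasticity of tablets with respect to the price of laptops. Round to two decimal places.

1.77

ΔQ_A = 6186 − 4093 = 2093; ΔP_B = 33 − 26.18 = 6.82.
Midpoints: Q̄_A = 5139.5, P̄_B = 29.59.
ε = (ΔQ_A/Q̄_A)/(ΔP_B/P̄_B) = (2093/5139.5)/(6.82/29.59) ≈ 1.77.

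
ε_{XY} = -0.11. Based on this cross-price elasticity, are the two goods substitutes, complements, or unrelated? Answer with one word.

complements

ε = -0.11 < 0, so a higher price of good Y lowers demand for good X: complements.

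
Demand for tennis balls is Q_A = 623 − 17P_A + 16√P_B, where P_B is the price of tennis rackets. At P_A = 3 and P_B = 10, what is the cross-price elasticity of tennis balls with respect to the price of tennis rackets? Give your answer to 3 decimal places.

0.041

At P_A = 3 and P_B = 10: Q_A = 622.596.
∂Q_A/∂P_B = 16/(2√P_B) = 16/(2√10) = 2.5298.
ε = (∂Q_A/∂P_B)(P_B/Q_A) = 2.5298 × (10/622.596) ≈ 0.041.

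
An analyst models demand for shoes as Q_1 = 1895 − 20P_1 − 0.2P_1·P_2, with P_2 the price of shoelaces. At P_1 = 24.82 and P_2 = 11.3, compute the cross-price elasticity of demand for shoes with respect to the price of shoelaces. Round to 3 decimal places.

-0.042

At P_1 = 24.82 and P_2 = 11.3: Q_1 = 1342.507.
∂Q_1/∂P_2 = -0.2P_1 = -0.2(24.82) = -4.9640.
ε = (∂Q_1/∂P_2)(P_2/Q_1) = -4.9640 × (11.3/1342.507) ≈ -0.042.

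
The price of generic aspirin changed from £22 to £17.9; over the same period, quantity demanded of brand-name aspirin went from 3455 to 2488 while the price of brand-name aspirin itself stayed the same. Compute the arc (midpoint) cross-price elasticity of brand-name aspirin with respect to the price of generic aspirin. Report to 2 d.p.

1.58

ΔQ_A = 2488 − 3455 = -967; ΔP_B = 17.9 − 22 = -4.1.
Midpoints: Q̄_A = 2971.5, P̄_B = 19.95.
ε = (ΔQ_A/Q̄_A)/(ΔP_B/P̄_B) = (-967/2971.5)/(-4.1/19.95) ≈ 1.58.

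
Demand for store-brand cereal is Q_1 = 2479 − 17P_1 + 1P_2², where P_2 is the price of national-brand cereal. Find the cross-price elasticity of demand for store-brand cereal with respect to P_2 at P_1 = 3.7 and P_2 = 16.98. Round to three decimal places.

At P_1 = 3.7 and P_2 = 16.98: Q_1 = 2704.420.
∂Q_1/∂P_2 = 2P_2 = 2(16.98) = 33.9600.
ε = (∂Q_1/∂P_2)(P_2/Q_1) = 33.9600 × (16.98/2704.420) ≈ 0.213.
ε > 0: substitutes.

0.213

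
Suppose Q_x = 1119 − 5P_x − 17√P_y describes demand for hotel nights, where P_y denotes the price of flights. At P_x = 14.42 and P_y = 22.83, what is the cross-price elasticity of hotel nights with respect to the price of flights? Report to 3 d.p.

-0.042

At P_x = 14.42 and P_y = 22.83: Q_x = 965.673.
∂Q_x/∂P_y = -17/(2√P_y) = -17/(2√22.83) = -1.7790.
ε = (∂Q_x/∂P_y)(P_y/Q_x) = -1.7790 × (22.83/965.673) ≈ -0.042.
ε < 0: complements.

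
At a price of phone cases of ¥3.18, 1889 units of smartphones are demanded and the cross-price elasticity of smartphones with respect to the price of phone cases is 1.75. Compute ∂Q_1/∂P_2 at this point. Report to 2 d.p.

ε = (∂Q_1/∂P_2)·(P_2/Q_1) ⇒ ∂Q_1/∂P_2 = ε·Q_1/P_2 = 1.75 × 1889/3.18 ≈ 1039.54.

1039.54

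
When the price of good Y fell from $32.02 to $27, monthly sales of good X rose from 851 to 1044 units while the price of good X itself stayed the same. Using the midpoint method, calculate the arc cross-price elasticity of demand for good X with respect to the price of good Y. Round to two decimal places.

-1.20

ΔQ_X = 1044 − 851 = 193; ΔP_Y = 27 − 32.02 = -5.02.
Midpoints: Q̄_X = 947.5, P̄_Y = 29.51.
ε = (ΔQ_X/Q̄_X)/(ΔP_Y/P̄_Y) = (193/947.5)/(-5.02/29.51) ≈ -1.20.
ε < 0: good X and good Y are complements.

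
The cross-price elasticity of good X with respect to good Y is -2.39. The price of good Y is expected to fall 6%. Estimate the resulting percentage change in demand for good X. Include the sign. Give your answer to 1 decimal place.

14.3%

%ΔQ ≈ ε × %ΔP of good Y = -2.39 × (-6%) = 14.3%.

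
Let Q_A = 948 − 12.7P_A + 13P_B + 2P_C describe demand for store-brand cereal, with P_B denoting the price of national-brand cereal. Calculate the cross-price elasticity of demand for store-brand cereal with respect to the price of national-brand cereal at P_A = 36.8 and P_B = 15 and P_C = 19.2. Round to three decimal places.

At P_A = 36.8 and P_B = 15 and P_C = 19.2: Q_A = 714.04.
∂Q_A/∂P_B = 13.
ε = (∂Q_A/∂P_B)(P_B/Q_A) = 13 × (15/714.04) ≈ 0.273.
Since ε > 0, store-brand cereal and national-brand cereal are substitutes.

0.273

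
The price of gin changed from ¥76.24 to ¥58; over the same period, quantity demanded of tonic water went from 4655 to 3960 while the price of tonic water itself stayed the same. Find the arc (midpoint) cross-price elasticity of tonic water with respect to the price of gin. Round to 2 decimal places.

ΔQ_A = 3960 − 4655 = -695; ΔP_B = 58 − 76.24 = -18.24.
Midpoints: Q̄_A = 4307.5, P̄_B = 67.12.
ε = (ΔQ_A/Q̄_A)/(ΔP_B/P̄_B) = (-695/4307.5)/(-18.24/67.12) ≈ 0.59.
ε > 0: tonic water and gin are substitutes.

0.59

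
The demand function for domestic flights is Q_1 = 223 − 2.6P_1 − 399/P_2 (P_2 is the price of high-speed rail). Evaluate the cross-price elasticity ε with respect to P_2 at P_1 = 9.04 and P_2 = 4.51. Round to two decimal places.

0.80

At P_1 = 9.04 and P_2 = 4.51: Q_1 = 111.026.
∂Q_1/∂P_2 = 399/P_2² = 19.6164.
ε = (∂Q_1/∂P_2)(P_2/Q_1) = 19.6164 × (4.51/111.026) ≈ 0.80.
ε > 0: substitutes.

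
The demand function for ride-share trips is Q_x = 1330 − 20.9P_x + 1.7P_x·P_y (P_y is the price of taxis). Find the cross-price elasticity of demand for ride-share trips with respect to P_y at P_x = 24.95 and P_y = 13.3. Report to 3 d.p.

At P_x = 24.95 and P_y = 13.3: Q_x = 1372.665.
∂Q_x/∂P_y = 1.7P_x = 1.7(24.95) = 42.4150.
ε = (∂Q_x/∂P_y)(P_y/Q_x) = 42.4150 × (13.3/1372.665) ≈ 0.411.
ε > 0: substitutes.

0.411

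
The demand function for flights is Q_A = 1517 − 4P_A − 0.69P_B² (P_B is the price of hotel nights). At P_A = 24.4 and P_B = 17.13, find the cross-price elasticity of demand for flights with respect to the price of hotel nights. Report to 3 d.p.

At P_A = 24.4 and P_B = 17.13: Q_A = 1216.929.
∂Q_A/∂P_B = -1.38P_B = -1.38(17.13) = -23.6394.
ε = (∂Q_A/∂P_B)(P_B/Q_A) = -23.6394 × (17.13/1216.929) ≈ -0.333.

-0.333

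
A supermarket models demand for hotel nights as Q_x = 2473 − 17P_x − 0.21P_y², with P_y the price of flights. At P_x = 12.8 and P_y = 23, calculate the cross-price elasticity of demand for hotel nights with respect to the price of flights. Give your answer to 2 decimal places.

-0.10

At P_x = 12.8 and P_y = 23: Q_x = 2144.31.
∂Q_x/∂P_y = -0.42P_y = -0.42(23) = -9.6600.
ε = (∂Q_x/∂P_y)(P_y/Q_x) = -9.6600 × (23/2144.31) ≈ -0.10.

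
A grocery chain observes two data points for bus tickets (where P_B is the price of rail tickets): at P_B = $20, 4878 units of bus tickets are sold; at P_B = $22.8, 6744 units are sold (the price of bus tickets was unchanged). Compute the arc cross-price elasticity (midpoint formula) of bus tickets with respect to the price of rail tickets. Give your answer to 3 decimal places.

ΔQ_A = 6744 − 4878 = 1866; ΔP_B = 22.8 − 20 = 2.8.
Midpoints: Q̄_A = 5811.0, P̄_B = 21.40.
ε = (ΔQ_A/Q̄_A)/(ΔP_B/P̄_B) = (1866/5811.0)/(2.8/21.40) ≈ 2.454.

2.454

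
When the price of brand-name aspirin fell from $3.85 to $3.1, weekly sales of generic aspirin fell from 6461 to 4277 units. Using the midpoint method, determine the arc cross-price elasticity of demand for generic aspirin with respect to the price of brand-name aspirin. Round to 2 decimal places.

1.88

ΔQ_A = 4277 − 6461 = -2184; ΔP_B = 3.1 − 3.85 = -0.75.
Midpoints: Q̄_A = 5369.0, P̄_B = 3.48.
ε = (ΔQ_A/Q̄_A)/(ΔP_B/P̄_B) = (-2184/5369.0)/(-0.75/3.48) ≈ 1.88.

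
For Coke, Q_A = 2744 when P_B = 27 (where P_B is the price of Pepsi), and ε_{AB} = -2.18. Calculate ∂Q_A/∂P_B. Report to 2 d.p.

ε = (∂Q_A/∂P_B)·(P_B/Q_A) ⇒ ∂Q_A/∂P_B = ε·Q_A/P_B = -2.18 × 2744/27 ≈ -221.55.

-221.55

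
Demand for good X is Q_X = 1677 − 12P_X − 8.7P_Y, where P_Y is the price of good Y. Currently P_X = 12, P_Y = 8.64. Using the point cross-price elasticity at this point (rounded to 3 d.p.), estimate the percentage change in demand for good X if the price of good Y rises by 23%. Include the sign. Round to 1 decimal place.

At P_X = 12, P_Y = 8.64: Q_X = 1457.832.
∂Q_X/∂P_Y = -8.7.
ε = (∂Q_X/∂P_Y)(P_Y/Q_X) = -8.7000 × 8.64/1457.832 ≈ -0.052.
%ΔQ_X ≈ ε × %ΔP_Y = -0.052 × (23%) = -1.2%.

-1.2%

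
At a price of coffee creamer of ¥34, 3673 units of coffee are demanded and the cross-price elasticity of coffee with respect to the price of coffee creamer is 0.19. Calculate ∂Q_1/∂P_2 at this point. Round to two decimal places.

20.53

ε = (∂Q_1/∂P_2)·(P_2/Q_1) ⇒ ∂Q_1/∂P_2 = ε·Q_1/P_2 = 0.19 × 3673/34 ≈ 20.53.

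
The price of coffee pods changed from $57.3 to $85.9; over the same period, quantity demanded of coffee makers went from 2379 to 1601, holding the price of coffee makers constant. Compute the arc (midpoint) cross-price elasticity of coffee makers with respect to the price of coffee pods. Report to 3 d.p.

-0.979

ΔQ_A = 1601 − 2379 = -778; ΔP_B = 85.9 − 57.3 = 28.6.
Midpoints: Q̄_A = 1990.0, P̄_B = 71.60.
ε = (ΔQ_A/Q̄_A)/(ΔP_B/P̄_B) = (-778/1990.0)/(28.6/71.60) ≈ -0.979.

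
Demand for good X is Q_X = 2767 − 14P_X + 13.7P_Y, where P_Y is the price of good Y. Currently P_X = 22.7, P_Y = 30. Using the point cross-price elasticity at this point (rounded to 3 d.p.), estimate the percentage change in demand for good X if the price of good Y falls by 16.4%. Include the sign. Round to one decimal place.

At P_X = 22.7, P_Y = 30: Q_X = 2860.2.
∂Q_X/∂P_Y = 13.7.
ε = (∂Q_X/∂P_Y)(P_Y/Q_X) = 13.7000 × 30/2860.2 ≈ 0.144.
%ΔQ_X ≈ ε × %ΔP_Y = 0.144 × (-16.4%) = -2.4%.

-2.4%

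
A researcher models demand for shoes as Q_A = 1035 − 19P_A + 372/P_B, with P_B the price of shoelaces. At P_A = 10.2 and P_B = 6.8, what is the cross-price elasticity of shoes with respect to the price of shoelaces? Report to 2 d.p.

-0.06

At P_A = 10.2 and P_B = 6.8: Q_A = 895.906.
∂Q_A/∂P_B = −372/P_B² = -8.0450.
ε = (∂Q_A/∂P_B)(P_B/Q_A) = -8.0450 × (6.8/895.906) ≈ -0.06.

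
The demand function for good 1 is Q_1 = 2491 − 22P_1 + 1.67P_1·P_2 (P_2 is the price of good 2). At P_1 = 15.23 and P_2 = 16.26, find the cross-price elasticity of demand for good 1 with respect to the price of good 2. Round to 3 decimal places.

At P_1 = 15.23 and P_2 = 16.26: Q_1 = 2569.498.
∂Q_1/∂P_2 = 1.67P_1 = 1.67(15.23) = 25.4341.
ε = (∂Q_1/∂P_2)(P_2/Q_1) = 25.4341 × (16.26/2569.498) ≈ 0.161.
ε > 0: substitutes.

0.161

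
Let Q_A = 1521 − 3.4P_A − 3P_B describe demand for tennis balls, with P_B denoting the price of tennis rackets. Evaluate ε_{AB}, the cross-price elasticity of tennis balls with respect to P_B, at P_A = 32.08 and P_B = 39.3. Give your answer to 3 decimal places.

-0.091

At P_A = 32.08 and P_B = 39.3: Q_A = 1294.028.
∂Q_A/∂P_B = -3.
ε = (∂Q_A/∂P_B)(P_B/Q_A) = -3 × (39.3/1294.028) ≈ -0.091.
Since ε < 0, tennis balls and tennis rackets are complements.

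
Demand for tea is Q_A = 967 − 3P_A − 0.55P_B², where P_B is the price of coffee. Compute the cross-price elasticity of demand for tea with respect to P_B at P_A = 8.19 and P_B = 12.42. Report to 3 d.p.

At P_A = 8.19 and P_B = 12.42: Q_A = 857.589.
∂Q_A/∂P_B = -1.1P_B = -1.1(12.42) = -13.6620.
ε = (∂Q_A/∂P_B)(P_B/Q_A) = -13.6620 × (12.42/857.589) ≈ -0.198.

-0.198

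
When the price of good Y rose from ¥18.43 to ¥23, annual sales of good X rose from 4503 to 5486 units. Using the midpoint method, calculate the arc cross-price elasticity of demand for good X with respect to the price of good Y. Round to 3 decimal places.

0.892

ΔQ_X = 5486 − 4503 = 983; ΔP_Y = 23 − 18.43 = 4.57.
Midpoints: Q̄_X = 4994.5, P̄_Y = 20.71.
ε = (ΔQ_X/Q̄_X)/(ΔP_Y/P̄_Y) = (983/4994.5)/(4.57/20.71) ≈ 0.892.
ε > 0: good X and good Y are substitutes.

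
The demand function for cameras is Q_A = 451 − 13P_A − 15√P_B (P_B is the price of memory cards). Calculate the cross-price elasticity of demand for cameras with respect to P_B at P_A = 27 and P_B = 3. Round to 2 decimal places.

-0.18

At P_A = 27 and P_B = 3: Q_A = 74.019.
∂Q_A/∂P_B = -15/(2√P_B) = -15/(2√3) = -4.3301.
ε = (∂Q_A/∂P_B)(P_B/Q_A) = -4.3301 × (3/74.019) ≈ -0.18.
ε < 0: complements.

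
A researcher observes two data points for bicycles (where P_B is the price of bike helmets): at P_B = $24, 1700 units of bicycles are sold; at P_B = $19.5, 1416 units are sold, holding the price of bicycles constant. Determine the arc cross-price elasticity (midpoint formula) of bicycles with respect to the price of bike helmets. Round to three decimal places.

ΔQ_A = 1416 − 1700 = -284; ΔP_B = 19.5 − 24 = -4.5.
Midpoints: Q̄_A = 1558.0, P̄_B = 21.75.
ε = (ΔQ_A/Q̄_A)/(ΔP_B/P̄_B) = (-284/1558.0)/(-4.5/21.75) ≈ 0.881.

0.881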